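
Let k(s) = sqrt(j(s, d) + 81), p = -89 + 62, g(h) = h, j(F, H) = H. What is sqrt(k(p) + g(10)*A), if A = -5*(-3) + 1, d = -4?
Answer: sqrt(160 + sqrt(77)) ≈ 12.991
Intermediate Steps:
p = -27
k(s) = sqrt(77) (k(s) = sqrt(-4 + 81) = sqrt(77))
A = 16 (A = 15 + 1 = 16)
sqrt(k(p) + g(10)*A) = sqrt(sqrt(77) + 10*16) = sqrt(sqrt(77) + 160) = sqrt(160 + sqrt(77))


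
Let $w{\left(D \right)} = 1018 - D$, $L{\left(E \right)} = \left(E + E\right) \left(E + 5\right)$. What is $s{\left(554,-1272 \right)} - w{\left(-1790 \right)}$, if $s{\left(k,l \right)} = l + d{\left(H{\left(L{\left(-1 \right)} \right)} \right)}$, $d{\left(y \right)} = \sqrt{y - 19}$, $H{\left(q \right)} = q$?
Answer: $-4080 + 3 i \sqrt{3} \approx -4080.0 + 5.1962 i$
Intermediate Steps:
$L{\left(E \right)} = 2 E \left(5 + E\right)$
$d{\left(y \right)} = \sqrt{-19 + y}$
$s{\left(k,l \right)} = l + 3 i \sqrt{3}$ ($s{\left(k,l \right)} = l + \sqrt{-19 + 2 \left(-1\right) \left(5 - 1\right)} = l + \sqrt{-19 + 2 \left(-1\right) 4} = l + \sqrt{-19 - 8} = l + \sqrt{-27} = l + 3 i \sqrt{3}$)
$s{\left(554,-1272 \right)} - w{\left(-1790 \right)} = \left(-1272 + 3 i \sqrt{3}\right) - \left(1018 - -1790\right) = \left(-1272 + 3 i \sqrt{3}\right) - \left(1018 + 1790\right) = \left(-1272 + 3 i \sqrt{3}\right) - 2808 = -4080 + 3 i \sqrt{3}$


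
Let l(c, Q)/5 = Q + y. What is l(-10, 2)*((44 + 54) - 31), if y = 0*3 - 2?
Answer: 0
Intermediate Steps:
y = -2 (y = 0 - 2 = -2)
l(c, Q) = -10 + 5*Q (l(c, Q) = 5*(Q - 2) = 5*(-2 + Q) = -10 + 5*Q)
l(-10, 2)*((44 + 54) - 31) = (-10 + 5*2)*((44 + 54) - 31) = (-10 + 10)*(98 - 31) = 0*67 = 0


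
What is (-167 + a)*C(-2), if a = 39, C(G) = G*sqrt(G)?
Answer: 256*I*sqrt(2) ≈ 362.04*I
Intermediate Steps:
C(G) = G**(3/2)
(-167 + a)*C(-2) = (-167 + 39)*(-2)**(3/2) = -(-256)*I*sqrt(2) = 256*I*sqrt(2)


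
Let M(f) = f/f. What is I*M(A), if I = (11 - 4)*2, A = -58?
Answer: 14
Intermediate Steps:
M(f) = 1
I = 14 (I = 7*2 = 14)
I*M(A) = 14*1 = 14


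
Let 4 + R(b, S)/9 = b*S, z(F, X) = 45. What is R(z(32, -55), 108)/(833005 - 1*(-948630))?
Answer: 43704/1781635 ≈ 0.024530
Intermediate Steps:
R(b, S) = -36 + 9*S*b (R(b, S) = -36 + 9*(b*S) = -36 + 9*(S*b) = -36 + 9*S*b)
R(z(32, -55), 108)/(833005 - 1*(-948630)) = (-36 + 9*108*45)/(833005 - 1*(-948630)) = (-36 + 43740)/(833005 + 948630) = 43704/1781635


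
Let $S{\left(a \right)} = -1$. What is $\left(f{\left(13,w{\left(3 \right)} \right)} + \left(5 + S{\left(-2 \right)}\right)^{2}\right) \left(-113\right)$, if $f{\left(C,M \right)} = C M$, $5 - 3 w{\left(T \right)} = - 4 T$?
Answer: $- \frac{30397}{3} \approx -10132.0$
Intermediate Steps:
$w{\left(T \right)} = \frac{5}{3} + \frac{4 T}{3}$ ($w{\left(T \right)} = \frac{5}{3} - \frac{\left(-4\right) T}{3} = \frac{5}{3} + \frac{4 T}{3}$)
$\left(f{\left(13,w{\left(3 \right)} \right)} + \left(5 + S{\left(-2 \right)}\right)^{2}\right) \left(-113\right) = \left(13 \left(\frac{5}{3} + \frac{4}{3} \cdot 3\right) + \left(5 - 1\right)^{2}\right) \left(-113\right) = \left(13 \left(\frac{5}{3} + 4\right) + 4^{2}\right) \left(-113\right) = \left(13 \cdot \frac{17}{3} + 16\right) \left(-113\right) = \left(\frac{221}{3} + 16\right) \left(-113\right) = \frac{269}{3} \left(-113\right) = - \frac{30397}{3}$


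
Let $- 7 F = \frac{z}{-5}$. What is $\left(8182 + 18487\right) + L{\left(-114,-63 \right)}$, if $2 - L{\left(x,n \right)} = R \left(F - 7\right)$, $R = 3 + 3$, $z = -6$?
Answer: $\frac{934991}{35} \approx 26714.0$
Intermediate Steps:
$R = 6$
$F = - \frac{6}{35}$ ($F = - \frac{\left(-6\right) \frac{1}{-5}}{7} = - \frac{\left(-6\right) \left(- \frac{1}{5}\right)}{7} = \left(- \frac{1}{7}\right) \frac{6}{5} = - \frac{6}{35} \approx -0.17143$)
$L{\left(x,n \right)} = \frac{1576}{35}$ ($L{\left(x,n \right)} = 2 - 6 \left(- \frac{6}{35} - 7\right) = 2 - 6 \left(- \frac{251}{35}\right) = 2 - - \frac{1506}{35} = 2 + \frac{1506}{35} = \frac{1576}{35}$)
$\left(8182 + 18487\right) + L{\left(-114,-63 \right)} = \left(8182 + 18487\right) + \frac{1576}{35} = 26669 + \frac{1576}{35} = \frac{934991}{35}$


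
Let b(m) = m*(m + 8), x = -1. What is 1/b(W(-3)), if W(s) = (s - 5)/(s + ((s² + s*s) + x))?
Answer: -49/208 ≈ -0.23558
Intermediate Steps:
W(s) = (-5 + s)/(-1 + s + 2*s²) (W(s) = (s - 5)/(s + ((s² + s*s) - 1)) = (-5 + s)/(s + ((s² + s²) - 1)) = (-5 + s)/(s + (2*s² - 1)) = (-5 + s)/(s + (-1 + 2*s²)) = (-5 + s)/(-1 + s + 2*s²))
b(m) = m*(8 + m)
1/b(W(-3)) = 1/(((-5 - 3)/(-1 - 3 + 2*(-3)²))*(8 + (-5 - 3)/(-1 - 3 + 2*(-3)²))) = 1/((-8/(-1 - 3 + 2*9))*(8 - 8/(-1 - 3 + 2*9))) = 1/((-8/(-1 - 3 + 18))*(8 - 8/(-1 - 3 + 18))) = 1/((-8/14)*(8 - 8/14)) = 1/(((1/14)*(-8))*(8 + (1/14)*(-8))) = 1/(-4*(8 - 4/7)/7) = 1/(-4/7*52/7) = 1/(-208/49) = -49/208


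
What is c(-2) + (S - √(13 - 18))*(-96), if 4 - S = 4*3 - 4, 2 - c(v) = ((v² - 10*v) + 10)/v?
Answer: 403 + 96*I*√5 ≈ 403.0 + 214.66*I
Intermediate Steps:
c(v) = 2 - (10 + v² - 10*v)/v (c(v) = 2 - ((v² - 10*v) + 10)/v = 2 - (10 + v² - 10*v)/v)
S = -4 (S = 4 - (4*3 - 4) = 4 - (12 - 4) = 4 - 1*8 = 4 - 8 = -4)
c(-2) + (S - √(13 - 18))*(-96) = (12 - 1*(-2) - 10/(-2)) + (-4 - √(13 - 18))*(-96) = (12 + 2 - 10*(-½)) + (-4 - √(-5))*(-96) = (12 + 2 + 5) + (-4 - I*√5)*(-96) = 19 + (-4 - I*√5)*(-96) = 19 + (384 + 96*I*√5) = 403 + 96*I*√5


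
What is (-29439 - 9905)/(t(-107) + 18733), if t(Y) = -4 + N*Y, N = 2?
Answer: -39344/18515 ≈ -2.1250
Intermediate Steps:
t(Y) = -4 + 2*Y
(-29439 - 9905)/(t(-107) + 18733) = (-29439 - 9905)/((-4 + 2*(-107)) + 18733) = -39344/((-4 - 214) + 18733) = -39344/(-218 + 18733) = -39344/18515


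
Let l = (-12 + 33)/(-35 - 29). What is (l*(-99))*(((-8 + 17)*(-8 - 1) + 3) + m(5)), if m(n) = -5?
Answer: -172557/64 ≈ -2696.2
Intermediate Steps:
l = -21/64 (l = 21/(-64) = 21*(-1/64) = -21/64 ≈ -0.32813)
(l*(-99))*(((-8 + 17)*(-8 - 1) + 3) + m(5)) = (-21/64*(-99))*(((-8 + 17)*(-8 - 1) + 3) - 5) = 2079*((9*(-9) + 3) - 5)/64 = 2079*((-81 + 3) - 5)/64 = 2079*(-78 - 5)/64 = (2079/64)*(-83) = -172557/64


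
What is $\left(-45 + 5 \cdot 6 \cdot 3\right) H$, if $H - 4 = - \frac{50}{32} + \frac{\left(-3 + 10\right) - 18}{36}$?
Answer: $\frac{1535}{16} \approx 95.938$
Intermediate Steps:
$H = \frac{307}{144}$ ($H = 4 - \left(\frac{25}{16} - \frac{\left(-3 + 10\right) - 18}{36}\right) = 4 - \left(\frac{25}{16} - \left(7 - 18\right) \frac{1}{36}\right) = 4 - \frac{269}{144} = \frac{307}{144} \approx 2.1319$)
$\left(-45 + 5 \cdot 6 \cdot 3\right) H = \left(-45 + 5 \cdot 6 \cdot 3\right) \frac{307}{144} = \left(-45 + 30 \cdot 3\right) \frac{307}{144} = \left(-45 + 90\right) \frac{307}{144} = 45 \cdot \frac{307}{144} = \frac{1535}{16}$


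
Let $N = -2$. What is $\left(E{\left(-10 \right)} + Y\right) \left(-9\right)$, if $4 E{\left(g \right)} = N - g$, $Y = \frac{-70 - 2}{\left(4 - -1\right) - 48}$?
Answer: $- \frac{1422}{43} \approx -33.07$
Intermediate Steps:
$Y = \frac{72}{43}$ ($Y = - \frac{72}{\left(4 + 1\right) - 48} = - \frac{72}{5 - 48} = - \frac{72}{-43} = \left(-72\right) \left(- \frac{1}{43}\right) = \frac{72}{43} \approx 1.6744$)
$E{\left(g \right)} = - \frac{1}{2} - \frac{g}{4}$ ($E{\left(g \right)} = \frac{-2 - g}{4} = - \frac{1}{2} - \frac{g}{4}$)
$\left(E{\left(-10 \right)} + Y\right) \left(-9\right) = \left(\left(- \frac{1}{2} - - \frac{5}{2}\right) + \frac{72}{43}\right) \left(-9\right) = \left(\left(- \frac{1}{2} + \frac{5}{2}\right) + \frac{72}{43}\right) \left(-9\right) = \left(2 + \frac{72}{43}\right) \left(-9\right) = \frac{158}{43} \left(-9\right) = - \frac{1422}{43}$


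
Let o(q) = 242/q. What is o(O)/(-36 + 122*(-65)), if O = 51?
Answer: -121/203133 ≈ -0.00059567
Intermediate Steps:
o(O)/(-36 + 122*(-65)) = (242/51)/(-36 + 122*(-65)) = (242*(1/51))/(-36 - 7930) = (242/51)/(-7966) = (242/51)*(-1/7966) = -121/203133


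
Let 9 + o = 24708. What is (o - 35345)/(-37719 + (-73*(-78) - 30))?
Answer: 10646/32055 ≈ 0.33212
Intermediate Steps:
o = 24699 (o = -9 + 24708 = 24699)
(o - 35345)/(-37719 + (-73*(-78) - 30)) = (24699 - 35345)/(-37719 + (-73*(-78) - 30)) = -10646/(-37719 + (5694 - 30)) = -10646/(-37719 + 5664) = -10646/(-32055) = -10646*(-1/32055) = 10646/32055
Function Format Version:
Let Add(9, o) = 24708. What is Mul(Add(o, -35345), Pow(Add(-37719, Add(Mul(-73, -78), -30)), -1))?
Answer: Rational(10646, 32055) ≈ 0.33212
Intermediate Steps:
o = 24699 (o = Add(-9, 24708) = 24699)
Mul(Add(o, -35345), Pow(Add(-37719, Add(Mul(-73, -78), -30)), -1)) = Mul(Add(24699, -35345), Pow(Add(-37719, Add(Mul(-73, -78), -30)), -1)) = Mul(-10646, Pow(Add(-37719, Add(5694, -30)), -1)) = Mul(-10646, Pow(Add(-37719, 5664), -1)) = Mul(-10646, Pow(-32055, -1)) = Mul(-10646, Rational(-1, 32055)) = Rational(10646, 32055)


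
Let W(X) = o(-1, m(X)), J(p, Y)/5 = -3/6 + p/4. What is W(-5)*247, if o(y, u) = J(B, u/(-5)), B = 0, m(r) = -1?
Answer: -1235/2 ≈ -617.50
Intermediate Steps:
J(p, Y) = -5/2 + 5*p/4 (J(p, Y) = 5*(-3/6 + p/4) = 5*(-3*⅙ + p*(¼)) = 5*(-½ + p/4) = -5/2 + 5*p/4)
o(y, u) = -5/2 (o(y, u) = -5/2 + (5/4)*0 = -5/2 + 0 = -5/2)
W(X) = -5/2
W(-5)*247 = -5/2*247 = -1235/2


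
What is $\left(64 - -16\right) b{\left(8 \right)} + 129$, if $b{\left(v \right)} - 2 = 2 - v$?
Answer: $-191$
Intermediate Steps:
$b{\left(v \right)} = 4 - v$ ($b{\left(v \right)} = 2 - \left(-2 + v\right) = 4 - v$)
$\left(64 - -16\right) b{\left(8 \right)} + 129 = \left(64 - -16\right) \left(4 - 8\right) + 129 = \left(64 + 16\right) \left(4 - 8\right) + 129 = 80 \left(-4\right) + 129 = -320 + 129 = -191$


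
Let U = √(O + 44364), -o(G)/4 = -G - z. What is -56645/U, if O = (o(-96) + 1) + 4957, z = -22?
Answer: -11329*√1954/1954 ≈ -256.29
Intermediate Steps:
o(G) = -88 + 4*G (o(G) = -4*(-G - 1*(-22)) = -4*(-G + 22) = -4*(22 - G) = -88 + 4*G)
O = 4486 (O = ((-88 + 4*(-96)) + 1) + 4957 = ((-88 - 384) + 1) + 4957 = (-472 + 1) + 4957 = -471 + 4957 = 4486)
U = 5*√1954 (U = √(4486 + 44364) = √48850 = 5*√1954 ≈ 221.02)
-56645/U = -56645*√1954/9770 = -11329*√1954/1954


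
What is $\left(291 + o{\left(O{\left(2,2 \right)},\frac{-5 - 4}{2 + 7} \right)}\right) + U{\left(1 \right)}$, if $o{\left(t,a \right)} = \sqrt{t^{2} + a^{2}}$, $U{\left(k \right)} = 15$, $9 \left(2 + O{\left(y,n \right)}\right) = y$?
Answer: $306 + \frac{\sqrt{337}}{9} \approx 308.04$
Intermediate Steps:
$O{\left(y,n \right)} = -2 + \frac{y}{9}$
$o{\left(t,a \right)} = \sqrt{a^{2} + t^{2}}$
$\left(291 + o{\left(O{\left(2,2 \right)},\frac{-5 - 4}{2 + 7} \right)}\right) + U{\left(1 \right)} = \left(291 + \sqrt{\left(\frac{-5 - 4}{2 + 7}\right)^{2} + \left(-2 + \frac{1}{9} \cdot 2\right)^{2}}\right) + 15 = \left(291 + \sqrt{\left(- \frac{9}{9}\right)^{2} + \left(-2 + \frac{2}{9}\right)^{2}}\right) + 15 = \left(291 + \sqrt{\left(\left(-9\right) \frac{1}{9}\right)^{2} + \left(- \frac{16}{9}\right)^{2}}\right) + 15 = \left(291 + \sqrt{\left(-1\right)^{2} + \frac{256}{81}}\right) + 15 = \left(291 + \sqrt{1 + \frac{256}{81}}\right) + 15 = \left(291 + \sqrt{\frac{337}{81}}\right) + 15 = \left(291 + \frac{\sqrt{337}}{9}\right) + 15 = 306 + \frac{\sqrt{337}}{9}$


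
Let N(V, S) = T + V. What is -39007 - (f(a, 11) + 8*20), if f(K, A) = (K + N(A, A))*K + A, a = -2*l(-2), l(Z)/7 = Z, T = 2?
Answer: -40326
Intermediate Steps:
l(Z) = 7*Z
N(V, S) = 2 + V
a = 28 (a = -14*(-2) = -2*(-14) = 28)
f(K, A) = A + K*(2 + A + K) (f(K, A) = (K + (2 + A))*K + A = (2 + A + K)*K + A = K*(2 + A + K) + A = A + K*(2 + A + K))
-39007 - (f(a, 11) + 8*20) = -39007 - ((11 + 28² + 28*(2 + 11)) + 8*20) = -39007 - ((11 + 784 + 28*13) + 160) = -39007 - ((11 + 784 + 364) + 160) = -39007 - (1159 + 160) = -39007 - 1*1319 = -39007 - 1319 = -40326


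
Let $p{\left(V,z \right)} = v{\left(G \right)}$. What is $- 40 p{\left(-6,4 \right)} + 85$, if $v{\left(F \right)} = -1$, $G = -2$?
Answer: $125$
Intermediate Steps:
$p{\left(V,z \right)} = -1$
$- 40 p{\left(-6,4 \right)} + 85 = \left(-40\right) \left(-1\right) + 85 = 40 + 85 = 125$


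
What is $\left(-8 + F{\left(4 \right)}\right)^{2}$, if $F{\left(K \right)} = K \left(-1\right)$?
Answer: $144$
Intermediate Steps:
$F{\left(K \right)} = - K$
$\left(-8 + F{\left(4 \right)}\right)^{2} = \left(-8 - 4\right)^{2} = \left(-12\right)^{2} = 144$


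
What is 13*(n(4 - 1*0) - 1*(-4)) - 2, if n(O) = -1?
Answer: 37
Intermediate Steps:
13*(n(4 - 1*0) - 1*(-4)) - 2 = 13*(-1 - 1*(-4)) - 2 = 13*(-1 + 4) - 2 = 13*3 - 2 = 39 - 2 = 37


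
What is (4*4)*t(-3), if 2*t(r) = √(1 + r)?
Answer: 8*I*√2 ≈ 11.314*I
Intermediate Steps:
t(r) = √(1 + r)/2
(4*4)*t(-3) = (4*4)*(√(1 - 3)/2) = 16*(√(-2)/2) = 16*((I*√2)/2) = 16*(I*√2/2) = 8*I*√2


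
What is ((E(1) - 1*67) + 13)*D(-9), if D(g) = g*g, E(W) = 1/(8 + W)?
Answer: -4365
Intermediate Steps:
D(g) = g²
((E(1) - 1*67) + 13)*D(-9) = ((1/(8 + 1) - 1*67) + 13)*(-9)² = ((1/9 - 67) + 13)*81 = ((⅑ - 67) + 13)*81 = (-602/9 + 13)*81 = -485/9*81 = -4365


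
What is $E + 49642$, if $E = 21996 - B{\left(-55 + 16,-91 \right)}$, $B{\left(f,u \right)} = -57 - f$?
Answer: $71656$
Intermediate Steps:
$E = 22014$ ($E = 21996 - \left(-57 - \left(-55 + 16\right)\right) = 21996 - \left(-57 - -39\right) = 21996 - \left(-57 + 39\right) = 21996 - -18 = 21996 + 18 = 22014$)
$E + 49642 = 22014 + 49642 = 71656$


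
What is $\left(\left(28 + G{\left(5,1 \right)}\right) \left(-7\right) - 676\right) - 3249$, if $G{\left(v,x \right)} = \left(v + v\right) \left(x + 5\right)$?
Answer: $-4541$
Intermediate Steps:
$G{\left(v,x \right)} = 2 v \left(5 + x\right)$
$\left(\left(28 + G{\left(5,1 \right)}\right) \left(-7\right) - 676\right) - 3249 = \left(\left(28 + 2 \cdot 5 \left(5 + 1\right)\right) \left(-7\right) - 676\right) - 3249 = \left(\left(28 + 2 \cdot 5 \cdot 6\right) \left(-7\right) - 676\right) - 3249 = \left(\left(28 + 60\right) \left(-7\right) - 676\right) - 3249 = \left(88 \left(-7\right) - 676\right) - 3249 = \left(-616 - 676\right) - 3249 = -1292 - 3249 = -4541$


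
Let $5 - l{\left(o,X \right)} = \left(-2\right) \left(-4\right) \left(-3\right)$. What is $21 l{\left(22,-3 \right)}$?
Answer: $609$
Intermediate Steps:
$l{\left(o,X \right)} = 29$ ($l{\left(o,X \right)} = 5 - \left(-2\right) \left(-4\right) \left(-3\right) = 5 - 8 \left(-3\right) = 5 - -24 = 5 + 24 = 29$)
$21 l{\left(22,-3 \right)} = 21 \cdot 29 = 609$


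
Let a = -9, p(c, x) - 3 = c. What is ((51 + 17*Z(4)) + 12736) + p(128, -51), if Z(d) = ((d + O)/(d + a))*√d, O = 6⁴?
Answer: 4078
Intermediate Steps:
p(c, x) = 3 + c
O = 1296
Z(d) = √d*(1296 + d)/(-9 + d) (Z(d) = ((d + 1296)/(d - 9))*√d = ((1296 + d)/(-9 + d))*√d = √d*(1296 + d)/(-9 + d))
((51 + 17*Z(4)) + 12736) + p(128, -51) = ((51 + 17*(√4*(1296 + 4)/(-9 + 4))) + 12736) + (3 + 128) = ((51 + 17*(2*1300/(-5))) + 12736) + 131 = ((51 + 17*(2*(-⅕)*1300)) + 12736) + 131 = ((51 + 17*(-520)) + 12736) + 131 = ((51 - 8840) + 12736) + 131 = (-8789 + 12736) + 131 = 3947 + 131 = 4078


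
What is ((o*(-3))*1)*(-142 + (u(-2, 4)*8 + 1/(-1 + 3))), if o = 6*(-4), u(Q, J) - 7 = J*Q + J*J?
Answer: -1548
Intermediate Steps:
u(Q, J) = 7 + J² + J*Q (u(Q, J) = 7 + (J*Q + J*J) = 7 + (J*Q + J²) = 7 + (J² + J*Q) = 7 + J² + J*Q)
o = -24
((o*(-3))*1)*(-142 + (u(-2, 4)*8 + 1/(-1 + 3))) = (-24*(-3)*1)*(-142 + ((7 + 4² + 4*(-2))*8 + 1/(-1 + 3))) = (72*1)*(-142 + ((7 + 16 - 8)*8 + 1/2)) = 72*(-142 + (15*8 + ½)) = 72*(-142 + (120 + ½)) = 72*(-142 + 241/2) = 72*(-43/2) = -1548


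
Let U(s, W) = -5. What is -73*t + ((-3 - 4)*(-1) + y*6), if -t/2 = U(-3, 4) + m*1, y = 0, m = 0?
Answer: -723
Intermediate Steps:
t = 10 (t = -2*(-5 + 0*1) = -2*(-5 + 0) = -2*(-5) = 10)
-73*t + ((-3 - 4)*(-1) + y*6) = -73*10 + ((-3 - 4)*(-1) + 0*6) = -730 + (-7*(-1) + 0) = -730 + (7 + 0) = -730 + 7 = -723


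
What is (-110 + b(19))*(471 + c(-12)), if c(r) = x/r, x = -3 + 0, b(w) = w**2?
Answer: 473135/4 ≈ 1.1828e+5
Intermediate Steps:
x = -3
c(r) = -3/r
(-110 + b(19))*(471 + c(-12)) = (-110 + 19**2)*(471 - 3/(-12)) = (-110 + 361)*(471 - 3*(-1/12)) = 251*(471 + 1/4) = 251*(1885/4) = 473135/4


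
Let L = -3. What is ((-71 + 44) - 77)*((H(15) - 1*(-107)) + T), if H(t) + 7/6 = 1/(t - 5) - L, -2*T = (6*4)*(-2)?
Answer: -207376/15 ≈ -13825.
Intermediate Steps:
T = 24 (T = -6*4*(-2)/2 = -12*(-2) = -½*(-48) = 24)
H(t) = 11/6 + 1/(-5 + t) (H(t) = -7/6 + (1/(t - 5) - 1*(-3)) = -7/6 + (1/(-5 + t) + 3) = -7/6 + (3 + 1/(-5 + t)) = 11/6 + 1/(-5 + t))
((-71 + 44) - 77)*((H(15) - 1*(-107)) + T) = ((-71 + 44) - 77)*(((-49 + 11*15)/(6*(-5 + 15)) - 1*(-107)) + 24) = (-27 - 77)*(((⅙)*(-49 + 165)/10 + 107) + 24) = -104*(((⅙)*(⅒)*116 + 107) + 24) = -104*((29/15 + 107) + 24) = -104*(1634/15 + 24) = -104*1994/15 = -207376/15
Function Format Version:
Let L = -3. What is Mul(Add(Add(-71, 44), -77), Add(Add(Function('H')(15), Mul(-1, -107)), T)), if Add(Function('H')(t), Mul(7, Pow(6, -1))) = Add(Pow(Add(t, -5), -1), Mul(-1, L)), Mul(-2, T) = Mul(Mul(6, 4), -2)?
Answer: Rational(-207376, 15) ≈ -13825.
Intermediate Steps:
T = 24 (T = Mul(Rational(-1, 2), Mul(Mul(6, 4), -2)) = Mul(Rational(-1, 2), Mul(24, -2)) = Mul(Rational(-1, 2), -48) = 24)
Function('H')(t) = Add(Rational(11, 6), Pow(Add(-5, t), -1)) (Function('H')(t) = Add(Rational(-7, 6), Add(Pow(Add(t, -5), -1), Mul(-1, -3))) = Add(Rational(-7, 6), Add(Pow(Add(-5, t), -1), 3)) = Add(Rational(-7, 6), Add(3, Pow(Add(-5, t), -1))) = Add(Rational(11, 6), Pow(Add(-5, t), -1)))
Mul(Add(Add(-71, 44), -77), Add(Add(Function('H')(15), Mul(-1, -107)), T)) = Mul(Add(Add(-71, 44), -77), Add(Add(Mul(Rational(1, 6), Pow(Add(-5, 15), -1), Add(-49, Mul(11, 15))), Mul(-1, -107)), 24)) = Mul(Add(-27, -77), Add(Add(Mul(Rational(1, 6), Pow(10, -1), Add(-49, 165)), 107), 24)) = Mul(-104, Add(Add(Mul(Rational(1, 6), Rational(1, 10), 116), 107), 24)) = Mul(-104, Add(Add(Rational(29, 15), 107), 24)) = Mul(-104, Add(Rational(1634, 15), 24)) = Mul(-104, Rational(1994, 15)) = Rational(-207376, 15)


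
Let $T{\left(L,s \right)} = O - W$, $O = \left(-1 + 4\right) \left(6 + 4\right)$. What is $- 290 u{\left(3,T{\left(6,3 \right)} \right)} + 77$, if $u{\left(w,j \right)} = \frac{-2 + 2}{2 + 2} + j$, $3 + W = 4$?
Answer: $-8333$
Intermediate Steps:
$W = 1$ ($W = -3 + 4 = 1$)
$O = 30$ ($O = 3 \cdot 10 = 30$)
$T{\left(L,s \right)} = 29$ ($T{\left(L,s \right)} = 30 - 1 = 29$)
$u{\left(w,j \right)} = j$ ($u{\left(w,j \right)} = \frac{0}{4} + j = 0 \cdot \frac{1}{4} + j = 0 + j = j$)
$- 290 u{\left(3,T{\left(6,3 \right)} \right)} + 77 = \left(-290\right) 29 + 77 = -8410 + 77 = -8333$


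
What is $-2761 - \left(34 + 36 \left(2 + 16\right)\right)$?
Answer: $-3443$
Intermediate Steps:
$-2761 - \left(34 + 36 \left(2 + 16\right)\right) = -2761 - \left(34 + 36 \cdot 18\right) = -2761 - \left(34 + 648\right) = -2761 - 682 = -3443$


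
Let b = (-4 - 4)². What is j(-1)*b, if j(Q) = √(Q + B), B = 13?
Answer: 128*√3 ≈ 221.70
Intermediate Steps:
j(Q) = √(13 + Q) (j(Q) = √(Q + 13) = √(13 + Q))
b = 64 (b = (-8)² = 64)
j(-1)*b = √(13 - 1)*64 = √12*64 = (2*√3)*64 = 128*√3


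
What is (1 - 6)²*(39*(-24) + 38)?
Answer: -22450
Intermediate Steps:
(1 - 6)²*(39*(-24) + 38) = (-5)²*(-936 + 38) = 25*(-898) = -22450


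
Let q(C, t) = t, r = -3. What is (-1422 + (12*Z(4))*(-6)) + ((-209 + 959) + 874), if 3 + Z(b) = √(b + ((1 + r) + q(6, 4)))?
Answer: 418 - 72*√6 ≈ 241.64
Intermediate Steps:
Z(b) = -3 + √(2 + b) (Z(b) = -3 + √(b + ((1 - 3) + 4)) = -3 + √(b + (-2 + 4)) = -3 + √(b + 2) = -3 + √(2 + b))
(-1422 + (12*Z(4))*(-6)) + ((-209 + 959) + 874) = (-1422 + (12*(-3 + √(2 + 4)))*(-6)) + ((-209 + 959) + 874) = (-1422 + (12*(-3 + √6))*(-6)) + (750 + 874) = (-1422 + (-36 + 12*√6)*(-6)) + 1624 = (-1422 + (216 - 72*√6)) + 1624 = (-1206 - 72*√6) + 1624 = 418 - 72*√6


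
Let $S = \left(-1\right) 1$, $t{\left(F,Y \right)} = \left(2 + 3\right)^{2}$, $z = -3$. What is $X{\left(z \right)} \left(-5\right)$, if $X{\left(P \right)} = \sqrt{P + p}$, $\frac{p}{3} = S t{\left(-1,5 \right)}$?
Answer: $- 5 i \sqrt{78} \approx - 44.159 i$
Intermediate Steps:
$t{\left(F,Y \right)} = 25$ ($t{\left(F,Y \right)} = 5^{2} = 25$)
$S = -1$
$p = -75$ ($p = 3 \left(\left(-1\right) 25\right) = 3 \left(-25\right) = -75$)
$X{\left(P \right)} = \sqrt{-75 + P}$ ($X{\left(P \right)} = \sqrt{P - 75} = \sqrt{-75 + P}$)
$X{\left(z \right)} \left(-5\right) = \sqrt{-75 - 3} \left(-5\right) = \sqrt{-78} \left(-5\right) = i \sqrt{78} \left(-5\right) = - 5 i \sqrt{78}$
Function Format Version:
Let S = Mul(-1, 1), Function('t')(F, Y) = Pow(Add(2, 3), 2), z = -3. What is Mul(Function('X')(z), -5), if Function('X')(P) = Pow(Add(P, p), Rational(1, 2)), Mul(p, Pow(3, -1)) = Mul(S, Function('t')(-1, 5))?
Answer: Mul(-5, I, Pow(78, Rational(1, 2))) ≈ Mul(-44.159, I)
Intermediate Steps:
Function('t')(F, Y) = 25 (Function('t')(F, Y) = Pow(5, 2) = 25)
S = -1
p = -75 (p = Mul(3, Mul(-1, 25)) = Mul(3, -25) = -75)
Function('X')(P) = Pow(Add(-75, P), Rational(1, 2)) (Function('X')(P) = Pow(Add(P, -75), Rational(1, 2)) = Pow(Add(-75, P), Rational(1, 2)))
Mul(Function('X')(z), -5) = Mul(Pow(Add(-75, -3), Rational(1, 2)), -5) = Mul(Pow(-78, Rational(1, 2)), -5) = Mul(Mul(I, Pow(78, Rational(1, 2))), -5) = Mul(-5, I, Pow(78, Rational(1, 2)))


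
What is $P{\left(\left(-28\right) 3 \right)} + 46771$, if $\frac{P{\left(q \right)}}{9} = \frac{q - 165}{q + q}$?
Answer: $\frac{2619923}{56} \approx 46784.0$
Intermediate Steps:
$P{\left(q \right)} = \frac{9 \left(-165 + q\right)}{2 q}$ ($P{\left(q \right)} = 9 \frac{q - 165}{q + q} = 9 \frac{-165 + q}{2 q} = \frac{9 \left(-165 + q\right)}{2 q}$)
$P{\left(\left(-28\right) 3 \right)} + 46771 = \frac{9 \left(-165 - 84\right)}{2 \left(\left(-28\right) 3\right)} + 46771 = \frac{9 \left(-165 - 84\right)}{2 \left(-84\right)} + 46771 = \frac{9}{2} \left(- \frac{1}{84}\right) \left(-249\right) + 46771 = \frac{747}{56} + 46771 = \frac{2619923}{56}$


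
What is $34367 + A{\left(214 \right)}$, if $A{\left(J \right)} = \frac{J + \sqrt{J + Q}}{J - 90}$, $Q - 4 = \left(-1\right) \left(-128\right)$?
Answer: $\frac{2130861}{62} + \frac{\sqrt{346}}{124} \approx 34369.0$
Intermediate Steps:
$Q = 132$ ($Q = 4 - -128 = 4 + 128 = 132$)
$A{\left(J \right)} = \frac{J + \sqrt{132 + J}}{-90 + J}$ ($A{\left(J \right)} = \frac{J + \sqrt{J + 132}}{J - 90} = \frac{J + \sqrt{132 + J}}{J - 90} = \frac{J + \sqrt{132 + J}}{-90 + J}$)
$34367 + A{\left(214 \right)} = 34367 + \frac{214 + \sqrt{132 + 214}}{-90 + 214} = 34367 + \frac{214 + \sqrt{346}}{124} = 34367 + \left(\frac{107}{62} + \frac{\sqrt{346}}{124}\right) = \frac{2130861}{62} + \frac{\sqrt{346}}{124}$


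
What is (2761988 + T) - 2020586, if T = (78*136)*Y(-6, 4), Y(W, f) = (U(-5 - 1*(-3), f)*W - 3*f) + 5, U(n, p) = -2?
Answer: 794442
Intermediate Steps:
Y(W, f) = 5 - 3*f - 2*W (Y(W, f) = (-2*W - 3*f) + 5 = (-3*f - 2*W) + 5 = 5 - 3*f - 2*W)
T = 53040 (T = (78*136)*(5 - 3*4 - 2*(-6)) = 10608*(5 - 12 + 12) = 10608*5 = 53040)
(2761988 + T) - 2020586 = (2761988 + 53040) - 2020586 = 2815028 - 2020586 = 794442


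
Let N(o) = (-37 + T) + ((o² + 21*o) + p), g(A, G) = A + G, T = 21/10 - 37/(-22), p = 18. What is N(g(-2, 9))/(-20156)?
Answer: -9943/1108580 ≈ -0.0089691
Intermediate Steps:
T = 208/55 (T = 21*(⅒) - 37*(-1/22) = 21/10 + 37/22 = 208/55 ≈ 3.7818)
N(o) = -837/55 + o² + 21*o (N(o) = (-37 + 208/55) + ((o² + 21*o) + 18) = -1827/55 + (18 + o² + 21*o) = -837/55 + o² + 21*o)
N(g(-2, 9))/(-20156) = (-837/55 + (-2 + 9)² + 21*(-2 + 9))/(-20156) = (-837/55 + 7² + 21*7)*(-1/20156) = (-837/55 + 49 + 147)*(-1/20156) = (9943/55)*(-1/20156) = -9943/1108580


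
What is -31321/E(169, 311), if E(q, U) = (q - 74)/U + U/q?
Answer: -1646200439/112776 ≈ -14597.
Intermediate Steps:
E(q, U) = U/q + (-74 + q)/U (E(q, U) = (-74 + q)/U + U/q = U/q + (-74 + q)/U)
-31321/E(169, 311) = -31321/(-74/311 + 311/169 + 169/311) = -31321/112776/52559 = -31321*52559/112776 = -1646200439/112776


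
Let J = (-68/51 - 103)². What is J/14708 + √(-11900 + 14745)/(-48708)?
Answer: 97969/132372 - √2845/48708 ≈ 0.73901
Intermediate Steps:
J = 97969/9 (J = (-68*1/51 - 103)² = (-4/3 - 103)² = (-313/3)² = 97969/9 ≈ 10885.)
J/14708 + √(-11900 + 14745)/(-48708) = (97969/9)/14708 + √(-11900 + 14745)/(-48708) = (97969/9)*(1/14708) + √2845*(-1/48708) = 97969/132372 - √2845/48708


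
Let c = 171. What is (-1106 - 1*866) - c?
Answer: -2143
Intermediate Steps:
(-1106 - 1*866) - c = (-1106 - 1*866) - 171 = (-1106 - 866) - 1*171 = -1972 - 171 = -2143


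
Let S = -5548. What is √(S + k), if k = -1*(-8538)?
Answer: √2990 ≈ 54.681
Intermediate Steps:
k = 8538
√(S + k) = √(-5548 + 8538) = √2990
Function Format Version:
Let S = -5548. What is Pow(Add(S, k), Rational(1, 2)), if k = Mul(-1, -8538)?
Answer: Pow(2990, Rational(1, 2)) ≈ 54.681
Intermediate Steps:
k = 8538
Pow(Add(S, k), Rational(1, 2)) = Pow(Add(-5548, 8538), Rational(1, 2)) = Pow(2990, Rational(1, 2))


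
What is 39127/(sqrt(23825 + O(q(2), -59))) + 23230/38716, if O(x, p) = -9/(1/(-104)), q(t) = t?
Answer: 11615/19358 + 3557*sqrt(24761)/2251 ≈ 249.25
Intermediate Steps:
O(x, p) = 936 (O(x, p) = -9/(-1/104) = -9*(-104) = 936)
39127/(sqrt(23825 + O(q(2), -59))) + 23230/38716 = 39127/(sqrt(23825 + 936)) + 23230/38716 = 39127/(sqrt(24761)) + 23230*(1/38716) = 39127*(sqrt(24761)/24761) + 11615/19358 = 3557*sqrt(24761)/2251 + 11615/19358 = 11615/19358 + 3557*sqrt(24761)/2251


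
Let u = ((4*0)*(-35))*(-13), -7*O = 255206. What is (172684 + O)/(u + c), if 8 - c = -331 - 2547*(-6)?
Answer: -136226/14943 ≈ -9.1164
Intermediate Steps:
O = -36458 (O = -1/7*255206 = -36458)
c = -14943 (c = 8 - (-331 - 2547*(-6)) = 8 - (-331 - 283*(-54)) = 8 - (-331 + 15282) = 8 - 1*14951 = 8 - 14951 = -14943)
u = 0 (u = (0*(-35))*(-13) = 0*(-13) = 0)
(172684 + O)/(u + c) = (172684 - 36458)/(0 - 14943) = 136226/(-14943) = 136226*(-1/14943) = -136226/14943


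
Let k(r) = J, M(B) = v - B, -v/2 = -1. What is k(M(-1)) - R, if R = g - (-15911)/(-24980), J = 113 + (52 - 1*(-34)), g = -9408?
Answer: 239998771/24980 ≈ 9607.6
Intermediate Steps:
v = 2 (v = -2*(-1) = 2)
M(B) = 2 - B
J = 199 (J = 113 + (52 + 34) = 113 + 86 = 199)
k(r) = 199
R = -235027751/24980 (R = -9408 - (-15911)/(-24980) = -9408 - (-15911)*(-1)/24980 = -9408 - 1*15911/24980 = -9408 - 15911/24980 = -235027751/24980 ≈ -9408.6)
k(M(-1)) - R = 199 - 1*(-235027751/24980) = 199 + 235027751/24980 = 239998771/24980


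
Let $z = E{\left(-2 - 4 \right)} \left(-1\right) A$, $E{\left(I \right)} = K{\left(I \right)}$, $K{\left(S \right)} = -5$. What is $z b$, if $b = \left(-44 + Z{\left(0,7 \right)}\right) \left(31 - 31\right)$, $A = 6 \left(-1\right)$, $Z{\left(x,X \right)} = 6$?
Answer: $0$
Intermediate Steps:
$E{\left(I \right)} = -5$
$A = -6$
$b = 0$ ($b = \left(-44 + 6\right) \left(31 - 31\right) = \left(-38\right) 0 = 0$)
$z = -30$ ($z = \left(-5\right) \left(-1\right) \left(-6\right) = 5 \left(-6\right) = -30$)
$z b = \left(-30\right) 0 = 0$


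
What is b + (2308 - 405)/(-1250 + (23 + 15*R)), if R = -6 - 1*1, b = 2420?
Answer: 3221537/1332 ≈ 2418.6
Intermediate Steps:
R = -7 (R = -6 - 1 = -7)
b + (2308 - 405)/(-1250 + (23 + 15*R)) = 2420 + (2308 - 405)/(-1250 + (23 + 15*(-7))) = 2420 + 1903/(-1250 + (23 - 105)) = 2420 + 1903/(-1250 - 82) = 2420 + 1903/(-1332) = 2420 + 1903*(-1/1332) = 2420 - 1903/1332 = 3221537/1332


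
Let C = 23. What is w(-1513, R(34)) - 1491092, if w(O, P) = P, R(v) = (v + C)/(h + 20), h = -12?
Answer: -11928679/8 ≈ -1.4911e+6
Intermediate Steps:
R(v) = 23/8 + v/8 (R(v) = (v + 23)/(-12 + 20) = (23 + v)/8 = (23 + v)*(1/8) = 23/8 + v/8)
w(-1513, R(34)) - 1491092 = (23/8 + (1/8)*34) - 1491092 = (23/8 + 17/4) - 1491092 = 57/8 - 1491092 = -11928679/8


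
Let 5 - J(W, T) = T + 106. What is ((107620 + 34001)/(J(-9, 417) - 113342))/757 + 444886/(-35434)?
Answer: -19175320604117/1527064018340 ≈ -12.557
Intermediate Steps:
J(W, T) = -101 - T (J(W, T) = 5 - (T + 106) = 5 - (106 + T) = 5 + (-106 - T) = -101 - T)
((107620 + 34001)/(J(-9, 417) - 113342))/757 + 444886/(-35434) = ((107620 + 34001)/((-101 - 1*417) - 113342))/757 + 444886/(-35434) = (141621/((-101 - 417) - 113342))*(1/757) + 444886*(-1/35434) = (141621/(-518 - 113342))*(1/757) - 222443/17717 = (141621/(-113860))*(1/757) - 222443/17717 = (141621*(-1/113860))*(1/757) - 222443/17717 = -141621/113860*1/757 - 222443/17717 = -141621/86192020 - 222443/17717 = -19175320604117/1527064018340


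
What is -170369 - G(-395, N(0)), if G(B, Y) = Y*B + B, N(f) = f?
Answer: -169974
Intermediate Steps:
G(B, Y) = B + B*Y (G(B, Y) = B*Y + B = B + B*Y)
-170369 - G(-395, N(0)) = -170369 - (-395)*(1 + 0) = -170369 - (-395) = -170369 - 1*(-395) = -170369 + 395 = -169974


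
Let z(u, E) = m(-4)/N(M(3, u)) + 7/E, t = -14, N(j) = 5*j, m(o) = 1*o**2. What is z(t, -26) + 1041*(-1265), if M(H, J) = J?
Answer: -1198347603/910 ≈ -1.3169e+6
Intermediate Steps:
m(o) = o**2
z(u, E) = 7/E + 16/(5*u) (z(u, E) = (-4)**2/((5*u)) + 7/E = 16*(1/(5*u)) + 7/E = 16/(5*u) + 7/E = 7/E + 16/(5*u))
z(t, -26) + 1041*(-1265) = (7/(-26) + (16/5)/(-14)) + 1041*(-1265) = (7*(-1/26) + (16/5)*(-1/14)) - 1316865 = (-7/26 - 8/35) - 1316865 = -453/910 - 1316865 = -1198347603/910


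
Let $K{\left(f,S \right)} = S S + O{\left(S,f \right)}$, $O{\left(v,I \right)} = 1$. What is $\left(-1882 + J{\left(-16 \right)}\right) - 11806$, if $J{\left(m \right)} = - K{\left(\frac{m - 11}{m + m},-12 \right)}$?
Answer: $-13833$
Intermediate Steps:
$K{\left(f,S \right)} = 1 + S^{2}$ ($K{\left(f,S \right)} = S S + 1 = S^{2} + 1 = 1 + S^{2}$)
$J{\left(m \right)} = -145$ ($J{\left(m \right)} = - (1 + \left(-12\right)^{2}) = - (1 + 144) = \left(-1\right) 145 = -145$)
$\left(-1882 + J{\left(-16 \right)}\right) - 11806 = \left(-1882 - 145\right) - 11806 = -2027 - 11806 = -13833$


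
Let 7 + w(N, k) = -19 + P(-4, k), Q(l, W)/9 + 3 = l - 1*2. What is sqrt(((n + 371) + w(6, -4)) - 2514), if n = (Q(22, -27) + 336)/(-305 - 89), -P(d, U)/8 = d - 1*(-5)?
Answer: I*sqrt(338141438)/394 ≈ 46.672*I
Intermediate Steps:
Q(l, W) = -45 + 9*l (Q(l, W) = -27 + 9*(l - 1*2) = -27 + 9*(l - 2) = -27 + 9*(-2 + l) = -27 + (-18 + 9*l) = -45 + 9*l)
P(d, U) = -40 - 8*d (P(d, U) = -8*(d - 1*(-5)) = -8*(d + 5) = -8*(5 + d) = -40 - 8*d)
n = -489/394 (n = ((-45 + 9*22) + 336)/(-305 - 89) = ((-45 + 198) + 336)/(-394) = (153 + 336)*(-1/394) = 489*(-1/394) = -489/394 ≈ -1.2411)
w(N, k) = -34 (w(N, k) = -7 + (-19 + (-40 - 8*(-4))) = -7 + (-19 + (-40 + 32)) = -7 + (-19 - 8) = -7 - 27 = -34)
sqrt(((n + 371) + w(6, -4)) - 2514) = sqrt(((-489/394 + 371) - 34) - 2514) = sqrt((145685/394 - 34) - 2514) = sqrt(132289/394 - 2514) = sqrt(-858227/394) = I*sqrt(338141438)/394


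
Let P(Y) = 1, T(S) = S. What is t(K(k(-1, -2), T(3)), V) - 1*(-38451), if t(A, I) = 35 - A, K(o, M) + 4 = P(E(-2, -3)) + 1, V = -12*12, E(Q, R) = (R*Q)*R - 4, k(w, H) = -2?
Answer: 38488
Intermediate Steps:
E(Q, R) = -4 + Q*R**2 (E(Q, R) = (Q*R)*R - 4 = Q*R**2 - 4 = -4 + Q*R**2)
V = -144
K(o, M) = -2 (K(o, M) = -4 + (1 + 1) = -4 + 2 = -2)
t(K(k(-1, -2), T(3)), V) - 1*(-38451) = (35 - 1*(-2)) - 1*(-38451) = (35 + 2) + 38451 = 37 + 38451 = 38488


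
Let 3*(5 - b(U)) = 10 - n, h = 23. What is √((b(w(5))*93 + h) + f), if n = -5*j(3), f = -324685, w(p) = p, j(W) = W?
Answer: 18*I*√1003 ≈ 570.06*I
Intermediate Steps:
n = -15 (n = -5*3 = -15)
b(U) = -10/3 (b(U) = 5 - (10 - 1*(-15))/3 = 5 - (10 + 15)/3 = 5 - ⅓*25 = 5 - 25/3 = -10/3)
√((b(w(5))*93 + h) + f) = √((-10/3*93 + 23) - 324685) = √((-310 + 23) - 324685) = √(-287 - 324685) = √(-324972) = 18*I*√1003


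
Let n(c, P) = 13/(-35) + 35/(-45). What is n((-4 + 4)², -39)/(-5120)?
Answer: 181/806400 ≈ 0.00022445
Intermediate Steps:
n(c, P) = -362/315 (n(c, P) = 13*(-1/35) + 35*(-1/45) = -13/35 - 7/9 = -362/315)
n((-4 + 4)², -39)/(-5120) = -362/315/(-5120) = -362/315*(-1/5120) = 181/806400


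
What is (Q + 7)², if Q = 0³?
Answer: 49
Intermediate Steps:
Q = 0
(Q + 7)² = (0 + 7)² = 7² = 49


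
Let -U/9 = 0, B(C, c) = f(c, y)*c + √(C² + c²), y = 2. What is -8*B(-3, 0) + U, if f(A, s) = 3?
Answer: -24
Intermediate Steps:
B(C, c) = √(C² + c²) + 3*c (B(C, c) = 3*c + √(C² + c²) = √(C² + c²) + 3*c)
U = 0 (U = -9*0 = 0)
-8*B(-3, 0) + U = -8*(√((-3)² + 0²) + 3*0) + 0 = -8*(√(9 + 0) + 0) + 0 = -8*(√9 + 0) + 0 = -8*(3 + 0) + 0 = -8*3 + 0 = -24 + 0 = -24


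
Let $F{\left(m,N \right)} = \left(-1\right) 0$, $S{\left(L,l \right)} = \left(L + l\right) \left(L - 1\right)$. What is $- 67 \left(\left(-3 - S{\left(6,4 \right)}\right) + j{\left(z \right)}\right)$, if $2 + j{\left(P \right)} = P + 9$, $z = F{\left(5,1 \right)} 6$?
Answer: $3082$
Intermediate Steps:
$S{\left(L,l \right)} = \left(-1 + L\right) \left(L + l\right)$ ($S{\left(L,l \right)} = \left(L + l\right) \left(-1 + L\right) = \left(-1 + L\right) \left(L + l\right)$)
$F{\left(m,N \right)} = 0$
$z = 0$ ($z = 0 \cdot 6 = 0$)
$j{\left(P \right)} = 7 + P$ ($j{\left(P \right)} = -2 + \left(P + 9\right) = -2 + \left(9 + P\right) = 7 + P$)
$- 67 \left(\left(-3 - S{\left(6,4 \right)}\right) + j{\left(z \right)}\right) = - 67 \left(\left(-3 - \left(6^{2} - 6 - 4 + 6 \cdot 4\right)\right) + \left(7 + 0\right)\right) = - 67 \left(\left(-3 - \left(36 - 6 - 4 + 24\right)\right) + 7\right) = - 67 \left(\left(-3 - 50\right) + 7\right) = - 67 \left(-53 + 7\right) = \left(-67\right) \left(-46\right) = 3082$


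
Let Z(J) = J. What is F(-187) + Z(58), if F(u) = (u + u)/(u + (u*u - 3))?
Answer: 2016808/34779 ≈ 57.989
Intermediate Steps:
F(u) = 2*u/(-3 + u + u²) (F(u) = (2*u)/(u + (u² - 3)) = (2*u)/(u + (-3 + u²)) = (2*u)/(-3 + u + u²) = 2*u/(-3 + u + u²))
F(-187) + Z(58) = 2*(-187)/(-3 - 187 + (-187)²) + 58 = 2*(-187)/(-3 - 187 + 34969) + 58 = 2*(-187)/34779 + 58 = 2*(-187)*(1/34779) + 58 = -374/34779 + 58 = 2016808/34779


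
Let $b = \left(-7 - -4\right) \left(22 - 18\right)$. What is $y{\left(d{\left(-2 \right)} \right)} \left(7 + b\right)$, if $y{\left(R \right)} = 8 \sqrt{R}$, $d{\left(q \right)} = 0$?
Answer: $0$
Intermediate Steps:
$b = -12$ ($b = \left(-7 + 4\right) 4 = \left(-3\right) 4 = -12$)
$y{\left(d{\left(-2 \right)} \right)} \left(7 + b\right) = 8 \sqrt{0} \left(7 - 12\right) = 8 \cdot 0 \left(-5\right) = 0 \left(-5\right) = 0$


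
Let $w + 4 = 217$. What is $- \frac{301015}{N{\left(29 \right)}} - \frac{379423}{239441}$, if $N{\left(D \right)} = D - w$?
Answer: $\frac{72005518783}{44057144} \approx 1634.4$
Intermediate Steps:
$w = 213$ ($w = -4 + 217 = 213$)
$N{\left(D \right)} = -213 + D$ ($N{\left(D \right)} = D - 213 = -213 + D$)
$- \frac{301015}{N{\left(29 \right)}} - \frac{379423}{239441} = - \frac{301015}{-213 + 29} - \frac{379423}{239441} = - \frac{301015}{-184} - \frac{379423}{239441} = \left(-301015\right) \left(- \frac{1}{184}\right) - \frac{379423}{239441} = \frac{301015}{184} - \frac{379423}{239441} = \frac{72005518783}{44057144}$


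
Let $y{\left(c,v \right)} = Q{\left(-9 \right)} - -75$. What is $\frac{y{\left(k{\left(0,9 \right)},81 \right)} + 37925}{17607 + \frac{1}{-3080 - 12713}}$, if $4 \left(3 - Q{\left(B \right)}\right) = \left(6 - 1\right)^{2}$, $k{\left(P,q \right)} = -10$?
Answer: $\frac{218211881}{101115400} \approx 2.158$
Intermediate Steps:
$Q{\left(B \right)} = - \frac{13}{4}$ ($Q{\left(B \right)} = 3 - \frac{\left(6 - 1\right)^{2}}{4} = 3 - \frac{5^{2}}{4} = 3 - \frac{25}{4} = - \frac{13}{4}$)
$y{\left(c,v \right)} = \frac{287}{4}$ ($y{\left(c,v \right)} = - \frac{13}{4} - -75 = - \frac{13}{4} + 75 = \frac{287}{4}$)
$\frac{y{\left(k{\left(0,9 \right)},81 \right)} + 37925}{17607 + \frac{1}{-3080 - 12713}} = \frac{\frac{287}{4} + 37925}{17607 + \frac{1}{-3080 - 12713}} = \frac{151987}{4 \left(17607 + \frac{1}{-15793}\right)} = \frac{151987}{4 \left(17607 - \frac{1}{15793}\right)} = \frac{151987}{4 \cdot \frac{278067350}{15793}} = \frac{151987}{4} \cdot \frac{15793}{278067350} = \frac{218211881}{101115400}$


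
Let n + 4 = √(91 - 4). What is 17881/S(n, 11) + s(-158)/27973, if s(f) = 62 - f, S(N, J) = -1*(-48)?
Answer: 45472343/122064 ≈ 372.53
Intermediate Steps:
n = -4 + √87 (n = -4 + √(91 - 4) = -4 + √87 ≈ 5.3274)
S(N, J) = 48
17881/S(n, 11) + s(-158)/27973 = 17881/48 + (62 - 1*(-158))/27973 = 17881*(1/48) + (62 + 158)*(1/27973) = 17881/48 + 220*(1/27973) = 17881/48 + 20/2543 = 45472343/122064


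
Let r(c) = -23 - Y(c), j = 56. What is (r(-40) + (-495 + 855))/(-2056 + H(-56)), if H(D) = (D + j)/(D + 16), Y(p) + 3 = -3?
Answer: -343/2056 ≈ -0.16683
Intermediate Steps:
Y(p) = -6 (Y(p) = -3 - 3 = -6)
H(D) = (56 + D)/(16 + D) (H(D) = (D + 56)/(D + 16) = (56 + D)/(16 + D))
r(c) = -17 (r(c) = -23 - 1*(-6) = -23 + 6 = -17)
(r(-40) + (-495 + 855))/(-2056 + H(-56)) = (-17 + (-495 + 855))/(-2056 + (56 - 56)/(16 - 56)) = (-17 + 360)/(-2056 + 0/(-40)) = 343/(-2056 - 1/40*0) = 343/(-2056 + 0) = 343/(-2056) = 343*(-1/2056) = -343/2056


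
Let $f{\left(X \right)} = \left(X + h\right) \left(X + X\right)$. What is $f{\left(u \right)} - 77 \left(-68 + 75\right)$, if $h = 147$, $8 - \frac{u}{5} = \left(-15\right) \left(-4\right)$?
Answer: $58221$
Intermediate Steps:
$u = -260$ ($u = 40 - 5 \left(\left(-15\right) \left(-4\right)\right) = 40 - 300 = -260$)
$f{\left(X \right)} = 2 X \left(147 + X\right)$ ($f{\left(X \right)} = \left(X + 147\right) \left(X + X\right) = \left(147 + X\right) 2 X = 2 X \left(147 + X\right)$)
$f{\left(u \right)} - 77 \left(-68 + 75\right) = 2 \left(-260\right) \left(147 - 260\right) - 77 \left(-68 + 75\right) = 2 \left(-260\right) \left(-113\right) - 539 = 58760 - 539 = 58221$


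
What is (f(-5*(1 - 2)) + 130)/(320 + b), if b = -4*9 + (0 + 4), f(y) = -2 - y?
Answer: 41/96 ≈ 0.42708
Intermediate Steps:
b = -32 (b = -36 + 4 = -32)
(f(-5*(1 - 2)) + 130)/(320 + b) = ((-2 - (-5)*(1 - 2)) + 130)/(320 - 32) = ((-2 - (-5)*(-1)) + 130)/288 = ((-2 - 1*5) + 130)*(1/288) = ((-2 - 5) + 130)*(1/288) = (-7 + 130)*(1/288) = 123*(1/288) = 41/96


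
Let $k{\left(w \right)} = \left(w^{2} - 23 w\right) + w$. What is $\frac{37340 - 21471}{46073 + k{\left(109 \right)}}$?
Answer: $\frac{15869}{55556} \approx 0.28564$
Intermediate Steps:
$k{\left(w \right)} = w^{2} - 22 w$
$\frac{37340 - 21471}{46073 + k{\left(109 \right)}} = \frac{37340 - 21471}{46073 + 109 \left(-22 + 109\right)} = \frac{15869}{46073 + 109 \cdot 87} = \frac{15869}{46073 + 9483} = \frac{15869}{55556}$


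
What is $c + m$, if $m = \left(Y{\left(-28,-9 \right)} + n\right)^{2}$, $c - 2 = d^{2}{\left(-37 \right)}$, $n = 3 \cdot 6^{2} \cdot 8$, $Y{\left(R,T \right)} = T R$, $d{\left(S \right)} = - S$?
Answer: $1246827$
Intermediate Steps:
$Y{\left(R,T \right)} = R T$
$n = 864$ ($n = 3 \cdot 36 \cdot 8 = 108 \cdot 8 = 864$)
$c = 1371$ ($c = 2 + \left(\left(-1\right) \left(-37\right)\right)^{2} = 2 + 37^{2} = 2 + 1369 = 1371$)
$m = 1245456$ ($m = \left(\left(-28\right) \left(-9\right) + 864\right)^{2} = \left(252 + 864\right)^{2} = 1116^{2} = 1245456$)
$c + m = 1371 + 1245456 = 1246827$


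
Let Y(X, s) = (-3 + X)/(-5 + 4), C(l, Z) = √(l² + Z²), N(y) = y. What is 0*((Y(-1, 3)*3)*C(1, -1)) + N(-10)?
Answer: -10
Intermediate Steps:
C(l, Z) = √(Z² + l²)
Y(X, s) = 3 - X (Y(X, s) = (-3 + X)/(-1) = (-3 + X)*(-1) = 3 - X)
0*((Y(-1, 3)*3)*C(1, -1)) + N(-10) = 0*(((3 - 1*(-1))*3)*√((-1)² + 1²)) - 10 = 0*(((3 + 1)*3)*√(1 + 1)) - 10 = 0*((4*3)*√2) - 10 = 0*(12*√2) - 10 = 0 - 10 = -10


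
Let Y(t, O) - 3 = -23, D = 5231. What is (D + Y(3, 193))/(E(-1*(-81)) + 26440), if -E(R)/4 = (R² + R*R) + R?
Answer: -5211/26372 ≈ -0.19760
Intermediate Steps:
Y(t, O) = -20 (Y(t, O) = 3 - 23 = -20)
E(R) = -8*R² - 4*R (E(R) = -4*((R² + R*R) + R) = -4*((R² + R²) + R) = -4*(2*R² + R) = -4*(R + 2*R²) = -8*R² - 4*R)
(D + Y(3, 193))/(E(-1*(-81)) + 26440) = (5231 - 20)/(-4*(-1*(-81))*(1 + 2*(-1*(-81))) + 26440) = 5211/(-4*81*(1 + 2*81) + 26440) = 5211/(-4*81*(1 + 162) + 26440) = 5211/(-4*81*163 + 26440) = 5211/(-52812 + 26440) = 5211/(-26372) = 5211*(-1/26372) = -5211/26372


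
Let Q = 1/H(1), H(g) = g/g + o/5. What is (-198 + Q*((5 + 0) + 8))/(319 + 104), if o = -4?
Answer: -133/423 ≈ -0.31442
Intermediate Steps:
H(g) = ⅕ (H(g) = g/g - 4/5 = 1 - 4*⅕ = 1 - ⅘ = ⅕)
Q = 5 (Q = 1/(⅕) = 1*5 = 5)
(-198 + Q*((5 + 0) + 8))/(319 + 104) = (-198 + 5*((5 + 0) + 8))/(319 + 104) = (-198 + 5*(5 + 8))/423 = (-198 + 5*13)*(1/423) = (-198 + 65)*(1/423) = -133*1/423 = -133/423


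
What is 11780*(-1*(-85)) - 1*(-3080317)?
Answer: 4081617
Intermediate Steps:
11780*(-1*(-85)) - 1*(-3080317) = 11780*85 + 3080317 = 1001300 + 3080317 = 4081617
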